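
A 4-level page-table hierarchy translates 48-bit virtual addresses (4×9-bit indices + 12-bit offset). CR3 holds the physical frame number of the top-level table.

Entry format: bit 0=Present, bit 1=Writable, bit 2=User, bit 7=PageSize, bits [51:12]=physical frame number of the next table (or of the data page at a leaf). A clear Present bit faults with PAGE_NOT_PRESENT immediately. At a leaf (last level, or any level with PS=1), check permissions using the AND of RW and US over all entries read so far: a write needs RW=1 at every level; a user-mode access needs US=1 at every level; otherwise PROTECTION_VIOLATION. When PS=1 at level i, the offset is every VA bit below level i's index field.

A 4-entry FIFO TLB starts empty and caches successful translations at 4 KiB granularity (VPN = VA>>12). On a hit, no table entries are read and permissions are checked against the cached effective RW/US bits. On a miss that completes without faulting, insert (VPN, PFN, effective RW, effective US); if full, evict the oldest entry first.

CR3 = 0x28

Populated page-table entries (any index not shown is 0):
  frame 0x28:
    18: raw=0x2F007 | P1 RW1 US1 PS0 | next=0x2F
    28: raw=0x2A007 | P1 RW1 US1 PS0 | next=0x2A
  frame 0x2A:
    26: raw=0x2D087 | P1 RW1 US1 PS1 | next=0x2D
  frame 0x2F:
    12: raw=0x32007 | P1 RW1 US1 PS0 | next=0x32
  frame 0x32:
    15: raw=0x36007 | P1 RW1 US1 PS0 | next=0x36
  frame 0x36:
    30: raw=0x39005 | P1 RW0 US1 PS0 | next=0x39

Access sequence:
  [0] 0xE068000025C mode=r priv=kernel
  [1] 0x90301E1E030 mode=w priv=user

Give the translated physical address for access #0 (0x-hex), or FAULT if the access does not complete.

Walk each access:
#0 VA=0xE068000025C (r,kernel):
  L0 @0x28[28] → 0x2A007  P=1,RW=1,US=1,PS=0
  L1 @0x2A[26] → 0x2D087  P=1,RW=1,US=1,PS=1
  ✓ 0x2D25C (huge @L1)  — 2 lookups
#1 VA=0x90301E1E030 (w,user):
  L0 @0x28[18] → 0x2F007  P=1,RW=1,US=1,PS=0
  L1 @0x2F[12] → 0x32007  P=1,RW=1,US=1,PS=0
  L2 @0x32[15] → 0x36007  P=1,RW=1,US=1,PS=0
  L3 @0x36[30] → 0x39005  P=1,RW=0,US=1,PS=0
  ⇒ fault: PROTECTION_VIOLATION  — 4 lookups

Access #0 PA: 0x2D25C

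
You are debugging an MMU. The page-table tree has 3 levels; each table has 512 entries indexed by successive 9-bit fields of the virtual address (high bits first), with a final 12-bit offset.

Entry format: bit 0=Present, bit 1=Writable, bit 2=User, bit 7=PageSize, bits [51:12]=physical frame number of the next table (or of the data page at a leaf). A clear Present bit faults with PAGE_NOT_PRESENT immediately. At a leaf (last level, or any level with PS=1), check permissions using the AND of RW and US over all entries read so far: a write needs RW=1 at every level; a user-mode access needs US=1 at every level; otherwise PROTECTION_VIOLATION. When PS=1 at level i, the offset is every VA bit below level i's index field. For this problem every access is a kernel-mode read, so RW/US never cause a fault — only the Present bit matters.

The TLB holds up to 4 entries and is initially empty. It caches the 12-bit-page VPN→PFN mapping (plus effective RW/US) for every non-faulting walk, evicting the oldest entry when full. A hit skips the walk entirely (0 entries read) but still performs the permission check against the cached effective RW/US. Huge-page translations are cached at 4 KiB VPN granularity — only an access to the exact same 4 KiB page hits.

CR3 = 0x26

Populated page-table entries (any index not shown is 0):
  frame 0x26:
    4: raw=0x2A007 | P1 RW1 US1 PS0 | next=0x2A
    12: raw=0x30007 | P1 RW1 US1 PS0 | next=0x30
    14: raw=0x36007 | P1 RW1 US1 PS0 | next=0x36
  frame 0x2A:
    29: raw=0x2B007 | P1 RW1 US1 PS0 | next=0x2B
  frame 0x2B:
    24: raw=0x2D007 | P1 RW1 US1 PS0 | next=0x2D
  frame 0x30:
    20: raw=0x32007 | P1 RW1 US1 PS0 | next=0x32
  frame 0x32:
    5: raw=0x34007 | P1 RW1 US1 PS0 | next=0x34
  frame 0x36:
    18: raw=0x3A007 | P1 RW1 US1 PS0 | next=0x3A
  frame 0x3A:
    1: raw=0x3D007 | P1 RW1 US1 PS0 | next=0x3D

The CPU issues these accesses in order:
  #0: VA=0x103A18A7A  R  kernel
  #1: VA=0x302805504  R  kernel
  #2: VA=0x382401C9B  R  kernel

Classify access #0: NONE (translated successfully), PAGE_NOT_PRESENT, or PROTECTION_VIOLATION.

Walk each access:
#0 VA=0x103A18A7A (r,kernel):
  L0 @0x26[4] → 0x2A007  P=1,RW=1,US=1,PS=0
  L1 @0x2A[29] → 0x2B007  P=1,RW=1,US=1,PS=0
  L2 @0x2B[24] → 0x2D007  P=1,RW=1,US=1,PS=0
  ✓ 0x2DA7A  — 3 lookups
#1 VA=0x302805504 (r,kernel):
  L0 @0x26[12] → 0x30007  P=1,RW=1,US=1,PS=0
  L1 @0x30[20] → 0x32007  P=1,RW=1,US=1,PS=0
  L2 @0x32[5] → 0x34007  P=1,RW=1,US=1,PS=0
  ✓ 0x34504  — 3 lookups
#2 VA=0x382401C9B (r,kernel):
  L0 @0x26[14] → 0x36007  P=1,RW=1,US=1,PS=0
  L1 @0x36[18] → 0x3A007  P=1,RW=1,US=1,PS=0
  L2 @0x3A[1] → 0x3D007  P=1,RW=1,US=1,PS=0
  ✓ 0x3DC9B  — 3 lookups

Access #0 fault: NONE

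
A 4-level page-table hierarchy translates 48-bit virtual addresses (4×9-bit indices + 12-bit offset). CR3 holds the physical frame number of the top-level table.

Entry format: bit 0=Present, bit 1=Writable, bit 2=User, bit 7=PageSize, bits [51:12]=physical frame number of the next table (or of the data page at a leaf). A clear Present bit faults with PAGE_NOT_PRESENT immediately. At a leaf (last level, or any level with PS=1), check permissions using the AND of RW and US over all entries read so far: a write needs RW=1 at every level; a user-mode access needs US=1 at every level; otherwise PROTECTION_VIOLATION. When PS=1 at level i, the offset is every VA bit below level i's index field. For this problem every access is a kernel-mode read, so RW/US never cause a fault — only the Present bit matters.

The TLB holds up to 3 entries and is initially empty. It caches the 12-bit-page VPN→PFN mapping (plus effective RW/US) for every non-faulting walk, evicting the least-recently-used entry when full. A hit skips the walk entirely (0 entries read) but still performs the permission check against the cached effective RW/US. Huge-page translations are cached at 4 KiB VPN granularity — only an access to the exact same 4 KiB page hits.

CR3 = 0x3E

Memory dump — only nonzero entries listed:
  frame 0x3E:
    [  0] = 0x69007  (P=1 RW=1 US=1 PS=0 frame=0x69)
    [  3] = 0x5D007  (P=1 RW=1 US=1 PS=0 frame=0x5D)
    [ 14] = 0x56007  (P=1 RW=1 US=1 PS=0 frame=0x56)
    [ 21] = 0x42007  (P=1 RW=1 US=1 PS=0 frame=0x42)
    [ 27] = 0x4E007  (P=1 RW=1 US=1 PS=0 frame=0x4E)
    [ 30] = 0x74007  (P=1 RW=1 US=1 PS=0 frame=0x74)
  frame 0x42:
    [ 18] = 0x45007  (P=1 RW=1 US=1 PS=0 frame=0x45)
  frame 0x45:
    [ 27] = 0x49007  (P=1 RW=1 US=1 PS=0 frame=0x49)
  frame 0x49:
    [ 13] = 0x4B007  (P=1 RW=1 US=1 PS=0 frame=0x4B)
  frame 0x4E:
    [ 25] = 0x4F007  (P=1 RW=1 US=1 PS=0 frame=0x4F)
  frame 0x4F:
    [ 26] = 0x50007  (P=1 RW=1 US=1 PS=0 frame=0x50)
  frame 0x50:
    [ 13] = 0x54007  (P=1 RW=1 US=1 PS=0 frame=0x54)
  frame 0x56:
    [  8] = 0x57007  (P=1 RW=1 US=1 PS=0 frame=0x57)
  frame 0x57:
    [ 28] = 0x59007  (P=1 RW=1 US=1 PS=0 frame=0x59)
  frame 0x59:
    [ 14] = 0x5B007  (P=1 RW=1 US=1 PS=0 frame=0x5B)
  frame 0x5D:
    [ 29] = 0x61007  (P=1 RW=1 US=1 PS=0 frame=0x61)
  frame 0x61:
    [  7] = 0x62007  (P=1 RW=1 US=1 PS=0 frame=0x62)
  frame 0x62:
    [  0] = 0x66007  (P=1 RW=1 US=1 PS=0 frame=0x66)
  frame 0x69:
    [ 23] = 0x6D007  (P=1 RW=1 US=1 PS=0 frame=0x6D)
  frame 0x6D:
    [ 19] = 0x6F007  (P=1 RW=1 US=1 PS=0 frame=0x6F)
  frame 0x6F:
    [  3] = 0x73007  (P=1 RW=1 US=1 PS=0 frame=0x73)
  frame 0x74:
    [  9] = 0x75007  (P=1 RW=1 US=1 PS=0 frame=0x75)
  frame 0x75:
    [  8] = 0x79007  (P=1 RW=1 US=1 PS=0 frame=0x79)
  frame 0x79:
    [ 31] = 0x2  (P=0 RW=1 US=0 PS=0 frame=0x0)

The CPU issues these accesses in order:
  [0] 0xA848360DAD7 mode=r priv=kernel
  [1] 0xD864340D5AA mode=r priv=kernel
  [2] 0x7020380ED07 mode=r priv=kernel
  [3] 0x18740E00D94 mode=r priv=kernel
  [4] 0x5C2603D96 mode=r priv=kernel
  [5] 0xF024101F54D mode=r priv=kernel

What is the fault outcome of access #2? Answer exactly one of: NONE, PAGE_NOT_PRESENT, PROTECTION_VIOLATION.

Per-access translation:
#0 VA=0xA848360DAD7 (r,kernel):
  lvl0: tbl 0x3E, slot 21 ⇒ 0x42007 (P1/RW1/US1/PS0)
  lvl1: tbl 0x42, slot 18 ⇒ 0x45007 (P1/RW1/US1/PS0)
  lvl2: tbl 0x45, slot 27 ⇒ 0x49007 (P1/RW1/US1/PS0)
  lvl3: tbl 0x49, slot 13 ⇒ 0x4B007 (P1/RW1/US1/PS0)
  → PA=0x4BAD7  (4 entries read)
#1 VA=0xD864340D5AA (r,kernel):
  lvl0: tbl 0x3E, slot 27 ⇒ 0x4E007 (P1/RW1/US1/PS0)
  lvl1: tbl 0x4E, slot 25 ⇒ 0x4F007 (P1/RW1/US1/PS0)
  lvl2: tbl 0x4F, slot 26 ⇒ 0x50007 (P1/RW1/US1/PS0)
  lvl3: tbl 0x50, slot 13 ⇒ 0x54007 (P1/RW1/US1/PS0)
  → PA=0x545AA  (4 entries read)
#2 VA=0x7020380ED07 (r,kernel):
  lvl0: tbl 0x3E, slot 14 ⇒ 0x56007 (P1/RW1/US1/PS0)
  lvl1: tbl 0x56, slot 8 ⇒ 0x57007 (P1/RW1/US1/PS0)
  lvl2: tbl 0x57, slot 28 ⇒ 0x59007 (P1/RW1/US1/PS0)
  lvl3: tbl 0x59, slot 14 ⇒ 0x5B007 (P1/RW1/US1/PS0)
  → PA=0x5BD07  (4 entries read)
#3 VA=0x18740E00D94 (r,kernel):
  lvl0: tbl 0x3E, slot 3 ⇒ 0x5D007 (P1/RW1/US1/PS0)
  lvl1: tbl 0x5D, slot 29 ⇒ 0x61007 (P1/RW1/US1/PS0)
  lvl2: tbl 0x61, slot 7 ⇒ 0x62007 (P1/RW1/US1/PS0)
  lvl3: tbl 0x62, slot 0 ⇒ 0x66007 (P1/RW1/US1/PS0)
  → PA=0x66D94  (4 entries read)
#4 VA=0x5C2603D96 (r,kernel):
  lvl0: tbl 0x3E, slot 0 ⇒ 0x69007 (P1/RW1/US1/PS0)
  lvl1: tbl 0x69, slot 23 ⇒ 0x6D007 (P1/RW1/US1/PS0)
  lvl2: tbl 0x6D, slot 19 ⇒ 0x6F007 (P1/RW1/US1/PS0)
  lvl3: tbl 0x6F, slot 3 ⇒ 0x73007 (P1/RW1/US1/PS0)
  → PA=0x73D96  (4 entries read)
#5 VA=0xF024101F54D (r,kernel):
  lvl0: tbl 0x3E, slot 30 ⇒ 0x74007 (P1/RW1/US1/PS0)
  lvl1: tbl 0x74, slot 9 ⇒ 0x75007 (P1/RW1/US1/PS0)
  lvl2: tbl 0x75, slot 8 ⇒ 0x79007 (P1/RW1/US1/PS0)
  lvl3: tbl 0x79, slot 31 ⇒ 0x2 (P0/RW1/US0/PS0)
  ✗ PAGE_NOT_PRESENT  [4 reads]

Access #2 fault: NONE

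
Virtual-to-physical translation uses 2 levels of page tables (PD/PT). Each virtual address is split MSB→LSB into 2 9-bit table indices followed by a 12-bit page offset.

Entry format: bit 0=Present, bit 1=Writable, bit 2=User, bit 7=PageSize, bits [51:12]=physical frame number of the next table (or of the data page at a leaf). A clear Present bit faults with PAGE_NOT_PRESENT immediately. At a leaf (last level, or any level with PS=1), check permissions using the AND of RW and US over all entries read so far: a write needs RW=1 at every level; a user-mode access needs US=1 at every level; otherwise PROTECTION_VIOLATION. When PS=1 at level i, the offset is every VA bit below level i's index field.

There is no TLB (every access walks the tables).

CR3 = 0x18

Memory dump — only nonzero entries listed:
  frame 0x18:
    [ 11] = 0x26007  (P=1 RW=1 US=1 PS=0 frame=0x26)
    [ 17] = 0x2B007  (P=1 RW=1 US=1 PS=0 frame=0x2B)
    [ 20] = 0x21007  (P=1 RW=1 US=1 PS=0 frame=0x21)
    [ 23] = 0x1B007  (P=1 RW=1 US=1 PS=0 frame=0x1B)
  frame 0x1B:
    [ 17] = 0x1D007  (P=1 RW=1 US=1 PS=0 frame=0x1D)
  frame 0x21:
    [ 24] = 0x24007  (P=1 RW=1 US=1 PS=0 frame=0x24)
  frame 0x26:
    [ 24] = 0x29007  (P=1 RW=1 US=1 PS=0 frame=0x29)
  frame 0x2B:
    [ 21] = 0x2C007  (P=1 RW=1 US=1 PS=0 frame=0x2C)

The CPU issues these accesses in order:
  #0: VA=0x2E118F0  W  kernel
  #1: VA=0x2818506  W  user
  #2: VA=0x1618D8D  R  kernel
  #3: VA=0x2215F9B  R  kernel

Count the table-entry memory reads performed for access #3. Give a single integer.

Per-access translation:
#0 VA=0x2E118F0 (w,kernel):
  L0: frame=0x18 idx=23 entry=0x1B007 [P=1 RW=1 US=1 PS=0]
  L1: frame=0x1B idx=17 entry=0x1D007 [P=1 RW=1 US=1 PS=0]
  ⇒ phys 0x1D8F0  [2 reads]
#1 VA=0x2818506 (w,user):
  L0: frame=0x18 idx=20 entry=0x21007 [P=1 RW=1 US=1 PS=0]
  L1: frame=0x21 idx=24 entry=0x24007 [P=1 RW=1 US=1 PS=0]
  ⇒ phys 0x24506  [2 reads]
#2 VA=0x1618D8D (r,kernel):
  L0: frame=0x18 idx=11 entry=0x26007 [P=1 RW=1 US=1 PS=0]
  L1: frame=0x26 idx=24 entry=0x29007 [P=1 RW=1 US=1 PS=0]
  ⇒ phys 0x29D8D  [2 reads]
#3 VA=0x2215F9B (r,kernel):
  L0: frame=0x18 idx=17 entry=0x2B007 [P=1 RW=1 US=1 PS=0]
  L1: frame=0x2B idx=21 entry=0x2C007 [P=1 RW=1 US=1 PS=0]
  ⇒ phys 0x2CF9B  [2 reads]

Entries read for #3: 2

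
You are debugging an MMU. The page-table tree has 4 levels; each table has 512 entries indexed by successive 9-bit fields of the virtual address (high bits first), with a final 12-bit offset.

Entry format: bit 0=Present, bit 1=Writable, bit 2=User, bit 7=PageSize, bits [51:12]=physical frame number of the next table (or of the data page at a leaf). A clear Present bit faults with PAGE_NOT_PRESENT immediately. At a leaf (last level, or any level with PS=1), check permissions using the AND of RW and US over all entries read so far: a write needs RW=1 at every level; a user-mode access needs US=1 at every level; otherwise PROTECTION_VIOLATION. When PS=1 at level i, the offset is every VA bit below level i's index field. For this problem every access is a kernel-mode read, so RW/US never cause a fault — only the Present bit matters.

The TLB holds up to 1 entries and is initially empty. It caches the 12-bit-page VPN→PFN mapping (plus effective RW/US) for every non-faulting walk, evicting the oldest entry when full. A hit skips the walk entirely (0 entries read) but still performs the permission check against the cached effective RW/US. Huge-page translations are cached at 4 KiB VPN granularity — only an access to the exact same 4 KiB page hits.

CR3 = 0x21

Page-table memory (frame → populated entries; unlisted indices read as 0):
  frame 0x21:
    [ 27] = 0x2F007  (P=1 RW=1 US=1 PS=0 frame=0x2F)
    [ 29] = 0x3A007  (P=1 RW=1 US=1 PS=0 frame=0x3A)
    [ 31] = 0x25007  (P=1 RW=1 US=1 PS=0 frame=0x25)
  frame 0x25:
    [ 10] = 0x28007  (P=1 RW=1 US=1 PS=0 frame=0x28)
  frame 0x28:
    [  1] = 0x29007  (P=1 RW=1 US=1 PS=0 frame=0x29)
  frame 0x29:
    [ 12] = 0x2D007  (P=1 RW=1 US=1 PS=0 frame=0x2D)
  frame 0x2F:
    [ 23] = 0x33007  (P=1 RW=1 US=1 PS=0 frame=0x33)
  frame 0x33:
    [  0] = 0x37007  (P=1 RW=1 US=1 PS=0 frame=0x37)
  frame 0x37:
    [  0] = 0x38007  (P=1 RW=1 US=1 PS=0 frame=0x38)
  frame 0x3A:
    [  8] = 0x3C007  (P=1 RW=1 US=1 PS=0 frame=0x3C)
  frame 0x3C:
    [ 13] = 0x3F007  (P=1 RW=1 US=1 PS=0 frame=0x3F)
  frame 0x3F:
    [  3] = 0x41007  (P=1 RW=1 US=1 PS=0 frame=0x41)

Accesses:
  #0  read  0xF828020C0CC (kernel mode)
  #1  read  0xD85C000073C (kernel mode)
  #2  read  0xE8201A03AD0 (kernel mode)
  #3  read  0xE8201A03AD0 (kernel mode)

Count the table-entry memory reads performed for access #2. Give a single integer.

Per-access translation:
#0 VA=0xF828020C0CC (r,kernel):
  [0] read 0x21 idx=31: raw=0x25007 flags P=1 W=1 U=1 S=0
  [1] read 0x25 idx=10: raw=0x28007 flags P=1 W=1 U=1 S=0
  [2] read 0x28 idx=1: raw=0x29007 flags P=1 W=1 U=1 S=0
  [3] read 0x29 idx=12: raw=0x2D007 flags P=1 W=1 U=1 S=0
  → PA=0x2D0CC  (4 entries read)
#1 VA=0xD85C000073C (r,kernel):
  [0] read 0x21 idx=27: raw=0x2F007 flags P=1 W=1 U=1 S=0
  [1] read 0x2F idx=23: raw=0x33007 flags P=1 W=1 U=1 S=0
  [2] read 0x33 idx=0: raw=0x37007 flags P=1 W=1 U=1 S=0
  [3] read 0x37 idx=0: raw=0x38007 flags P=1 W=1 U=1 S=0
  → PA=0x3873C  (4 entries read)
#2 VA=0xE8201A03AD0 (r,kernel):
  [0] read 0x21 idx=29: raw=0x3A007 flags P=1 W=1 U=1 S=0
  [1] read 0x3A idx=8: raw=0x3C007 flags P=1 W=1 U=1 S=0
  [2] read 0x3C idx=13: raw=0x3F007 flags P=1 W=1 U=1 S=0
  [3] read 0x3F idx=3: raw=0x41007 flags P=1 W=1 U=1 S=0
  → PA=0x41AD0  (4 entries read)
#3 VA=0xE8201A03AD0 (r,kernel):
  TLB hit vpn=0xE8201A03 → PA=0x41AD0

Entries read for #2: 4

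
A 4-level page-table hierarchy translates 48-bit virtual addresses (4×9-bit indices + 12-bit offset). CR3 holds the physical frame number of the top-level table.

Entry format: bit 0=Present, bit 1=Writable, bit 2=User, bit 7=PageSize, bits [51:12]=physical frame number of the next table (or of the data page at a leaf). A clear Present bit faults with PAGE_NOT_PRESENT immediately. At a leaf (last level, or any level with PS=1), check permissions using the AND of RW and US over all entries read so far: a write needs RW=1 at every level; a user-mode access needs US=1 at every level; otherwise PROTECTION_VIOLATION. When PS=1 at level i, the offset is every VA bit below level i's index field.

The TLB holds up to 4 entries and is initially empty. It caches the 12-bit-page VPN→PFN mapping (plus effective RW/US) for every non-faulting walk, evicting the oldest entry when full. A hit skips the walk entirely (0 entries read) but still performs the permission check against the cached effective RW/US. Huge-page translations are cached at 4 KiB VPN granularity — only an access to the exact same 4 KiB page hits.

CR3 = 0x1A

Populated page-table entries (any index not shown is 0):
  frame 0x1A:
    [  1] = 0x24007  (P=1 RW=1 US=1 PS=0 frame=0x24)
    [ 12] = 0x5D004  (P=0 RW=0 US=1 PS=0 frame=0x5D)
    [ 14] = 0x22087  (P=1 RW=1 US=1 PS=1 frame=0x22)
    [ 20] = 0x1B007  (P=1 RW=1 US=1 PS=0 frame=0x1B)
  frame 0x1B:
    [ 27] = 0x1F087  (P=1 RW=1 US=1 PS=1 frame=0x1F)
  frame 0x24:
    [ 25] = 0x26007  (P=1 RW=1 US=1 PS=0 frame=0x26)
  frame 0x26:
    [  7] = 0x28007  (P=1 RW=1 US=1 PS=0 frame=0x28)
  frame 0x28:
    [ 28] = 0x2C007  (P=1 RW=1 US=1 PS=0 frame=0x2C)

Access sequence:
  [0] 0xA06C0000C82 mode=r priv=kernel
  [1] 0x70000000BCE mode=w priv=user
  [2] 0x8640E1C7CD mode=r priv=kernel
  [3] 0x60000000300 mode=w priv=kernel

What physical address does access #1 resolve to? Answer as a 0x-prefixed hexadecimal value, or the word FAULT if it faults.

Per-access translation:
#0 VA=0xA06C0000C82 (r,kernel):
  lvl0: tbl 0x1A, slot 20 ⇒ 0x1B007 (P1/RW1/US1/PS0)
  lvl1: tbl 0x1B, slot 27 ⇒ 0x1F087 (P1/RW1/US1/PS1)
  ✓ 0x1FC82 (huge @L1)  — 2 lookups
#1 VA=0x70000000BCE (w,user):
  lvl0: tbl 0x1A, slot 14 ⇒ 0x22087 (P1/RW1/US1/PS1)
  ✓ 0x22BCE (huge @L0)  — 1 lookups
#2 VA=0x8640E1C7CD (r,kernel):
  lvl0: tbl 0x1A, slot 1 ⇒ 0x24007 (P1/RW1/US1/PS0)
  lvl1: tbl 0x24, slot 25 ⇒ 0x26007 (P1/RW1/US1/PS0)
  lvl2: tbl 0x26, slot 7 ⇒ 0x28007 (P1/RW1/US1/PS0)
  lvl3: tbl 0x28, slot 28 ⇒ 0x2C007 (P1/RW1/US1/PS0)
  ✓ 0x2C7CD  — 4 lookups
#3 VA=0x60000000300 (w,kernel):
  lvl0: tbl 0x1A, slot 12 ⇒ 0x5D004 (P0/RW0/US1/PS0)
  ⇒ fault: PAGE_NOT_PRESENT  — 1 lookups

Access #1 PA: 0x22BCE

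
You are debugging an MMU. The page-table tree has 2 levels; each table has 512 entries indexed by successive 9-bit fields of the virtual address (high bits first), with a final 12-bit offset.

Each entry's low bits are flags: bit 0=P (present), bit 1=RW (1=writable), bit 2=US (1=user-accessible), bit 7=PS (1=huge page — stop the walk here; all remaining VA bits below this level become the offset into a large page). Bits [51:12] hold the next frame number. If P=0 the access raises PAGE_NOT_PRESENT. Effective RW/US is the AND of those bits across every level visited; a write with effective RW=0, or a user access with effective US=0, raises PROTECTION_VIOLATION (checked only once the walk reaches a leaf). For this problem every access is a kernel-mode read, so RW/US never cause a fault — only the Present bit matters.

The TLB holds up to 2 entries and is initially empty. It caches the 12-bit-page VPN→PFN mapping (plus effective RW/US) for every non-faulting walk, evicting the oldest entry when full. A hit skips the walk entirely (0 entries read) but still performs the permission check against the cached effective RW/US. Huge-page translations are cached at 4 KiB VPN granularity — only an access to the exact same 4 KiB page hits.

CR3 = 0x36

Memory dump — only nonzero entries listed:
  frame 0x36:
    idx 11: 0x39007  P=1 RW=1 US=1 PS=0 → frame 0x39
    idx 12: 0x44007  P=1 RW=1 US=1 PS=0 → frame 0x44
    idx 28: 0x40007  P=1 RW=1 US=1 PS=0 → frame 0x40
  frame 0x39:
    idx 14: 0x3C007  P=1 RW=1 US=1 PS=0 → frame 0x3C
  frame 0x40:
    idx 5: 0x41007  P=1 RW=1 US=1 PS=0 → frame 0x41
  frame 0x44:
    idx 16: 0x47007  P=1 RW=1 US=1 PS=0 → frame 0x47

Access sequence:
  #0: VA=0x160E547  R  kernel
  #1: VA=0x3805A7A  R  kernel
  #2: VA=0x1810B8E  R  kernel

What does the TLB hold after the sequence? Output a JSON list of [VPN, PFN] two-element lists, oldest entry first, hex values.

Walk each access:
#0 VA=0x160E547 (r,kernel):
  lvl0: tbl 0x36, slot 11 ⇒ 0x39007 (P1/RW1/US1/PS0)
  lvl1: tbl 0x39, slot 14 ⇒ 0x3C007 (P1/RW1/US1/PS0)
  ✓ 0x3C547  — 2 lookups
#1 VA=0x3805A7A (r,kernel):
  lvl0: tbl 0x36, slot 28 ⇒ 0x40007 (P1/RW1/US1/PS0)
  lvl1: tbl 0x40, slot 5 ⇒ 0x41007 (P1/RW1/US1/PS0)
  ✓ 0x41A7A  — 2 lookups
#2 VA=0x1810B8E (r,kernel):
  lvl0: tbl 0x36, slot 12 ⇒ 0x44007 (P1/RW1/US1/PS0)
  lvl1: tbl 0x44, slot 16 ⇒ 0x47007 (P1/RW1/US1/PS0)
  ✓ 0x47B8E  — 2 lookups

TLB: [["0x3805", "0x41"], ["0x1810", "0x47"]]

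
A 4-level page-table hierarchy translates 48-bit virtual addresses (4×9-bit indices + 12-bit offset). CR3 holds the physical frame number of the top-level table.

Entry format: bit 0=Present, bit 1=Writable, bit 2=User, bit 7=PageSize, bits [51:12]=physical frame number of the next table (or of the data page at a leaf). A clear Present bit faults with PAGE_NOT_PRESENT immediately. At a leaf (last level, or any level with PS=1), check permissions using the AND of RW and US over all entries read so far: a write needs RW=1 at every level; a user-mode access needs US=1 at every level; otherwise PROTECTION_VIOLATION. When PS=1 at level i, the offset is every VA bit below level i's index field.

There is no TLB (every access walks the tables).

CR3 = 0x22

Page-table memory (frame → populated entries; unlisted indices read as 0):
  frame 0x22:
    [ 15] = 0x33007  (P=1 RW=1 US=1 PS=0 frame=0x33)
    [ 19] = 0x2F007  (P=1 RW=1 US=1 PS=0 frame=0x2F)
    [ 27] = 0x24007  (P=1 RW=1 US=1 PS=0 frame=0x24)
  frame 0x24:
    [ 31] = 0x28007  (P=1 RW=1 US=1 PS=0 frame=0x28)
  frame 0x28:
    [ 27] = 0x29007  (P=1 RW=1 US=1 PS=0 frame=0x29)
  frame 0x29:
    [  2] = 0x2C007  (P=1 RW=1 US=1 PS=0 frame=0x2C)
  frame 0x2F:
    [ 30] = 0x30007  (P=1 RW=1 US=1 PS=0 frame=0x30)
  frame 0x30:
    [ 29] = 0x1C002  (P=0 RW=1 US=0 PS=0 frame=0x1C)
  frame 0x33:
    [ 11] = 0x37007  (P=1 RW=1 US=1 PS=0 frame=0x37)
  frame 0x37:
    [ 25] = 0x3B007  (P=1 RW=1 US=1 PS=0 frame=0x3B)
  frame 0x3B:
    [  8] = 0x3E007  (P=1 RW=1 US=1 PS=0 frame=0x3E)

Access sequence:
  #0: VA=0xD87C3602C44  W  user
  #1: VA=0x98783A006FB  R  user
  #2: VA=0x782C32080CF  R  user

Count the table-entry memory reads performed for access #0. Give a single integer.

Walk each access:
#0 VA=0xD87C3602C44 (w,user):
  L0 @0x22[27] → 0x24007  P=1,RW=1,US=1,PS=0
  L1 @0x24[31] → 0x28007  P=1,RW=1,US=1,PS=0
  L2 @0x28[27] → 0x29007  P=1,RW=1,US=1,PS=0
  L3 @0x29[2] → 0x2C007  P=1,RW=1,US=1,PS=0
  → PA=0x2CC44  (4 entries read)
#1 VA=0x98783A006FB (r,user):
  L0 @0x22[19] → 0x2F007  P=1,RW=1,US=1,PS=0
  L1 @0x2F[30] → 0x30007  P=1,RW=1,US=1,PS=0
  L2 @0x30[29] → 0x1C002  P=0,RW=1,US=0,PS=0
  ✗ PAGE_NOT_PRESENT  [3 reads]
#2 VA=0x782C32080CF (r,user):
  L0 @0x22[15] → 0x33007  P=1,RW=1,US=1,PS=0
  L1 @0x33[11] → 0x37007  P=1,RW=1,US=1,PS=0
  L2 @0x37[25] → 0x3B007  P=1,RW=1,US=1,PS=0
  L3 @0x3B[8] → 0x3E007  P=1,RW=1,US=1,PS=0
  → PA=0x3E0CF  (4 entries read)

Entries read for #0: 4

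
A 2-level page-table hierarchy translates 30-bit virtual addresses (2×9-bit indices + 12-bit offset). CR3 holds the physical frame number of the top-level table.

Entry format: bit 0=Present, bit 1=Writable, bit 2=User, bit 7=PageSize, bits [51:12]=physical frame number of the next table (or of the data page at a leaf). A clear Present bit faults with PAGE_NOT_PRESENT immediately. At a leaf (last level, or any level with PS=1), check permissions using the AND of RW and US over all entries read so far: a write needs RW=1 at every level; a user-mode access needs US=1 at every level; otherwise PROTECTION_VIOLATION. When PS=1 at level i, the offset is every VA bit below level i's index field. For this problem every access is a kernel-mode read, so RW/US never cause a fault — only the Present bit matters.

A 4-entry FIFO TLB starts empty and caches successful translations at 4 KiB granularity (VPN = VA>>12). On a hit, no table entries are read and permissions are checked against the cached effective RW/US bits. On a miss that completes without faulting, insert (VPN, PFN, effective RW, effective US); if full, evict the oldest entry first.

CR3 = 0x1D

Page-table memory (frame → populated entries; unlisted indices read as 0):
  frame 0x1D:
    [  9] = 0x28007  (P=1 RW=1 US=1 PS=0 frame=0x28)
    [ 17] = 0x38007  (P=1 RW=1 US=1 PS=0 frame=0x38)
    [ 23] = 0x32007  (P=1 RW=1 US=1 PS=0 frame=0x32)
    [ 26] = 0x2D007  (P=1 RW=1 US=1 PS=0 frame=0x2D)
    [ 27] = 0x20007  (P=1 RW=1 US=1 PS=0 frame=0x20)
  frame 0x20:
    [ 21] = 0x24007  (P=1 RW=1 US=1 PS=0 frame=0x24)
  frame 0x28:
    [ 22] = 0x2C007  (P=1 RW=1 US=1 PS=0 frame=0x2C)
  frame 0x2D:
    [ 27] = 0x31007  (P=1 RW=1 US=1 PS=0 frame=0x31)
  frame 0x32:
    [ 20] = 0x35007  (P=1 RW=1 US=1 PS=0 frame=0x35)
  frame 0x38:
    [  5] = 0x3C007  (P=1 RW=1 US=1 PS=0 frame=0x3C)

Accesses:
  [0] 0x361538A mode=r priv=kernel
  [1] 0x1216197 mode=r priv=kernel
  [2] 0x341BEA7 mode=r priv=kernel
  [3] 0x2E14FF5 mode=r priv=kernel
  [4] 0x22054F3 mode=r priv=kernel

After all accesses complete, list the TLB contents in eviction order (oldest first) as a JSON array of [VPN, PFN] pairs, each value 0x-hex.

Walk each access:
#0 VA=0x361538A (r,kernel):
  L0 @0x1D[27] → 0x20007  P=1,RW=1,US=1,PS=0
  L1 @0x20[21] → 0x24007  P=1,RW=1,US=1,PS=0
  → PA=0x2438A  (2 entries read)
#1 VA=0x1216197 (r,kernel):
  L0 @0x1D[9] → 0x28007  P=1,RW=1,US=1,PS=0
  L1 @0x28[22] → 0x2C007  P=1,RW=1,US=1,PS=0
  → PA=0x2C197  (2 entries read)
#2 VA=0x341BEA7 (r,kernel):
  L0 @0x1D[26] → 0x2D007  P=1,RW=1,US=1,PS=0
  L1 @0x2D[27] → 0x31007  P=1,RW=1,US=1,PS=0
  → PA=0x31EA7  (2 entries read)
#3 VA=0x2E14FF5 (r,kernel):
  L0 @0x1D[23] → 0x32007  P=1,RW=1,US=1,PS=0
  L1 @0x32[20] → 0x35007  P=1,RW=1,US=1,PS=0
  → PA=0x35FF5  (2 entries read)
#4 VA=0x22054F3 (r,kernel):
  L0 @0x1D[17] → 0x38007  P=1,RW=1,US=1,PS=0
  L1 @0x38[5] → 0x3C007  P=1,RW=1,US=1,PS=0
  → PA=0x3C4F3  (2 entries read)

TLB: [["0x1216", "0x2C"], ["0x341B", "0x31"], ["0x2E14", "0x35"], ["0x2205", "0x3C"]]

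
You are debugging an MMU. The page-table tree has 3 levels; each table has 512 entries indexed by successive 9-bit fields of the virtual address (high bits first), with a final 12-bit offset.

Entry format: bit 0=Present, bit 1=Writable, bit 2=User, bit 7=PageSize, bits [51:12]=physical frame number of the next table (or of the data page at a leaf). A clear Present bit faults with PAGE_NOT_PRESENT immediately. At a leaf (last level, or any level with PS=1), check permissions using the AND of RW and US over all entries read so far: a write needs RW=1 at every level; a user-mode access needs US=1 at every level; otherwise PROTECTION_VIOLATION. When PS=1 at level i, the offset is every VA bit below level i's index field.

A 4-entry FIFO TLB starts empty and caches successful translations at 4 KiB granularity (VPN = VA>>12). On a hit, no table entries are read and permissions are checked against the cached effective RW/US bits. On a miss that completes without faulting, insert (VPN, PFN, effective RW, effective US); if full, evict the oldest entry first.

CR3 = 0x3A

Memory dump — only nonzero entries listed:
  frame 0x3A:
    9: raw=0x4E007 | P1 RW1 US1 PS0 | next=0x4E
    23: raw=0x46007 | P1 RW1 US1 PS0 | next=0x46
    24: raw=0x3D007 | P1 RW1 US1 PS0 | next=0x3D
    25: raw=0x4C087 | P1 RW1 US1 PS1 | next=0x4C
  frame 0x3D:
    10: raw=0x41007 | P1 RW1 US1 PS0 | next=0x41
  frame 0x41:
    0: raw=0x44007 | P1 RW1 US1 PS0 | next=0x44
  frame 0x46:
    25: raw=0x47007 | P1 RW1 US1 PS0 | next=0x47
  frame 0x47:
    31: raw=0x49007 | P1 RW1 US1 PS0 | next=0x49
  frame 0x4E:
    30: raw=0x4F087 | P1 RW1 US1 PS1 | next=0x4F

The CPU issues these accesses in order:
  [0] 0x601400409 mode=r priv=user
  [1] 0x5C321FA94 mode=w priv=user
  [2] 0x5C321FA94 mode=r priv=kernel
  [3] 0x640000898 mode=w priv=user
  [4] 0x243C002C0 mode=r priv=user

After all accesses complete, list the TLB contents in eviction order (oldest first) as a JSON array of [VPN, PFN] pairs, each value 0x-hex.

Per-access translation:
#0 VA=0x601400409 (r,user):
  L0 @0x3A[24] → 0x3D007  P=1,RW=1,US=1,PS=0
  L1 @0x3D[10] → 0x41007  P=1,RW=1,US=1,PS=0
  L2 @0x41[0] → 0x44007  P=1,RW=1,US=1,PS=0
  ✓ 0x44409  — 3 lookups
#1 VA=0x5C321FA94 (w,user):
  L0 @0x3A[23] → 0x46007  P=1,RW=1,US=1,PS=0
  L1 @0x46[25] → 0x47007  P=1,RW=1,US=1,PS=0
  L2 @0x47[31] → 0x49007  P=1,RW=1,US=1,PS=0
  ✓ 0x49A94  — 3 lookups
#2 VA=0x5C321FA94 (r,kernel):
  TLB hit vpn=0x5C321F → PA=0x49A94
#3 VA=0x640000898 (w,user):
  L0 @0x3A[25] → 0x4C087  P=1,RW=1,US=1,PS=1
  ✓ 0x4C898 (huge @L0)  — 1 lookups
#4 VA=0x243C002C0 (r,user):
  L0 @0x3A[9] → 0x4E007  P=1,RW=1,US=1,PS=0
  L1 @0x4E[30] → 0x4F087  P=1,RW=1,US=1,PS=1
  ✓ 0x4F2C0 (huge @L1)  — 2 lookups

TLB: [["0x601400", "0x44"], ["0x5C321F", "0x49"], ["0x640000", "0x4C"], ["0x243C00", "0x4F"]]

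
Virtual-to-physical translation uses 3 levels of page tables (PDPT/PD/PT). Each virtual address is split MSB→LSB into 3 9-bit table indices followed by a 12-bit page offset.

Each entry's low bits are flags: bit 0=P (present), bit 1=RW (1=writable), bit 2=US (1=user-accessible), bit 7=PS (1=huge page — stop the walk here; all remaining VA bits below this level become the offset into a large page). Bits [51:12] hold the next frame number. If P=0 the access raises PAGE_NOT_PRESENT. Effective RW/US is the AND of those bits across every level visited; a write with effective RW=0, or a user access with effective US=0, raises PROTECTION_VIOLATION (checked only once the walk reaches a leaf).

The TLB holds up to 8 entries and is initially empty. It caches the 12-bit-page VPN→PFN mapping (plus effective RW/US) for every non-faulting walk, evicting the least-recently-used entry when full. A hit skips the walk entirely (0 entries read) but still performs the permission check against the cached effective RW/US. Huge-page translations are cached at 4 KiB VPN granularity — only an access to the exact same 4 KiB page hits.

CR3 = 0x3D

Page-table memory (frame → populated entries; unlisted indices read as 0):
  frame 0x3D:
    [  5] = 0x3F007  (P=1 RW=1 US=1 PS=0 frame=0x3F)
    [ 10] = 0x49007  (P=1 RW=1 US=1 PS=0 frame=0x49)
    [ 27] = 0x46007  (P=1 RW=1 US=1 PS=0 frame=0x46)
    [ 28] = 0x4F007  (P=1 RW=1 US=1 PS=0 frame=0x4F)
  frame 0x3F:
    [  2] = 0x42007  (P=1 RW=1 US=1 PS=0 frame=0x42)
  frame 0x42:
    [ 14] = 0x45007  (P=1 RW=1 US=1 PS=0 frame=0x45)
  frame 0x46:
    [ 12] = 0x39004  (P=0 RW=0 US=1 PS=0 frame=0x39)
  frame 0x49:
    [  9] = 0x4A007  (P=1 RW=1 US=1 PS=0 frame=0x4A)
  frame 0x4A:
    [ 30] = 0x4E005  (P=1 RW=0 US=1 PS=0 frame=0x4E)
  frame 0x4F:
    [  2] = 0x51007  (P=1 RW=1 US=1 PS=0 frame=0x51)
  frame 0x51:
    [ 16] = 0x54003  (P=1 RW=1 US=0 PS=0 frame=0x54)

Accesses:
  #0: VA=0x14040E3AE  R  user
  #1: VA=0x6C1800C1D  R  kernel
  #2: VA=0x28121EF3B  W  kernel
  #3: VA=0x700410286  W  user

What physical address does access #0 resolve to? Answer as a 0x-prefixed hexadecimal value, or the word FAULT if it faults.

Per-access translation:
#0 VA=0x14040E3AE (r,user):
  lvl0: tbl 0x3D, slot 5 ⇒ 0x3F007 (P1/RW1/US1/PS0)
  lvl1: tbl 0x3F, slot 2 ⇒ 0x42007 (P1/RW1/US1/PS0)
  lvl2: tbl 0x42, slot 14 ⇒ 0x45007 (P1/RW1/US1/PS0)
  ✓ 0x453AE  — 3 lookups
#1 VA=0x6C1800C1D (r,kernel):
  lvl0: tbl 0x3D, slot 27 ⇒ 0x46007 (P1/RW1/US1/PS0)
  lvl1: tbl 0x46, slot 12 ⇒ 0x39004 (P0/RW0/US1/PS0)
  ⇒ fault: PAGE_NOT_PRESENT  — 2 lookups
#2 VA=0x28121EF3B (w,kernel):
  lvl0: tbl 0x3D, slot 10 ⇒ 0x49007 (P1/RW1/US1/PS0)
  lvl1: tbl 0x49, slot 9 ⇒ 0x4A007 (P1/RW1/US1/PS0)
  lvl2: tbl 0x4A, slot 30 ⇒ 0x4E005 (P1/RW0/US1/PS0)
  ⇒ fault: PROTECTION_VIOLATION  — 3 lookups
#3 VA=0x700410286 (w,user):
  lvl0: tbl 0x3D, slot 28 ⇒ 0x4F007 (P1/RW1/US1/PS0)
  lvl1: tbl 0x4F, slot 2 ⇒ 0x51007 (P1/RW1/US1/PS0)
  lvl2: tbl 0x51, slot 16 ⇒ 0x54003 (P1/RW1/US0/PS0)
  ⇒ fault: PROTECTION_VIOLATION  — 3 lookups

Access #0 PA: 0x453AE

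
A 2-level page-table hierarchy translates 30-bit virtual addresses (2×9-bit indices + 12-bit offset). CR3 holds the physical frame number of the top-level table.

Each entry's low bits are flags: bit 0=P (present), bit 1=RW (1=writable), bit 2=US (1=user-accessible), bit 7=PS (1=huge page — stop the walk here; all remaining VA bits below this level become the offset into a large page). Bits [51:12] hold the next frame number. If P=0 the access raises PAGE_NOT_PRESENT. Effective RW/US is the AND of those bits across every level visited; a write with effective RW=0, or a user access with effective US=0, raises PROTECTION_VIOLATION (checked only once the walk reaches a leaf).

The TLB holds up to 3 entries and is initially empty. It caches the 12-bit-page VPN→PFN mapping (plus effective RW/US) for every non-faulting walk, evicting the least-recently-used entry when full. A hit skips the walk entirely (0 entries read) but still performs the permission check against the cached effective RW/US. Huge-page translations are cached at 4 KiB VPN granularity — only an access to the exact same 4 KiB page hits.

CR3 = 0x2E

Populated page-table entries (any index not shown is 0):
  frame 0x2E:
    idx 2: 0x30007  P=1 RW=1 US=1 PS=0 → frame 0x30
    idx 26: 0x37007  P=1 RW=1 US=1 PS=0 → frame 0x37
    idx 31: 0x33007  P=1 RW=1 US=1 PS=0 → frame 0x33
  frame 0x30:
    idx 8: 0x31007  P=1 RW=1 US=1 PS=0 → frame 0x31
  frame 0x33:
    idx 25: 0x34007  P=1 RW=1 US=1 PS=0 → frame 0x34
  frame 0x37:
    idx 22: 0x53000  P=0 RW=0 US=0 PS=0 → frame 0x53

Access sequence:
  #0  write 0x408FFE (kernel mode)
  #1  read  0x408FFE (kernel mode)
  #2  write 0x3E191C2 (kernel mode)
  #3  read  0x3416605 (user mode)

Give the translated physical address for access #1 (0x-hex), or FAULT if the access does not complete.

Walk each access:
#0 VA=0x408FFE (w,kernel):
  L0: frame=0x2E idx=2 entry=0x30007 [P=1 RW=1 US=1 PS=0]
  L1: frame=0x30 idx=8 entry=0x31007 [P=1 RW=1 US=1 PS=0]
  ⇒ phys 0x31FFE  [2 reads]
#1 VA=0x408FFE (r,kernel):
  TLB hit vpn=0x408 → PA=0x31FFE
#2 VA=0x3E191C2 (w,kernel):
  L0: frame=0x2E idx=31 entry=0x33007 [P=1 RW=1 US=1 PS=0]
  L1: frame=0x33 idx=25 entry=0x34007 [P=1 RW=1 US=1 PS=0]
  ⇒ phys 0x341C2  [2 reads]
#3 VA=0x3416605 (r,user):
  L0: frame=0x2E idx=26 entry=0x37007 [P=1 RW=1 US=1 PS=0]
  L1: frame=0x37 idx=22 entry=0x53000 [P=0 RW=0 US=0 PS=0]
  ⇒ fault: PAGE_NOT_PRESENT  — 2 lookups

Access #1 PA: 0x31FFE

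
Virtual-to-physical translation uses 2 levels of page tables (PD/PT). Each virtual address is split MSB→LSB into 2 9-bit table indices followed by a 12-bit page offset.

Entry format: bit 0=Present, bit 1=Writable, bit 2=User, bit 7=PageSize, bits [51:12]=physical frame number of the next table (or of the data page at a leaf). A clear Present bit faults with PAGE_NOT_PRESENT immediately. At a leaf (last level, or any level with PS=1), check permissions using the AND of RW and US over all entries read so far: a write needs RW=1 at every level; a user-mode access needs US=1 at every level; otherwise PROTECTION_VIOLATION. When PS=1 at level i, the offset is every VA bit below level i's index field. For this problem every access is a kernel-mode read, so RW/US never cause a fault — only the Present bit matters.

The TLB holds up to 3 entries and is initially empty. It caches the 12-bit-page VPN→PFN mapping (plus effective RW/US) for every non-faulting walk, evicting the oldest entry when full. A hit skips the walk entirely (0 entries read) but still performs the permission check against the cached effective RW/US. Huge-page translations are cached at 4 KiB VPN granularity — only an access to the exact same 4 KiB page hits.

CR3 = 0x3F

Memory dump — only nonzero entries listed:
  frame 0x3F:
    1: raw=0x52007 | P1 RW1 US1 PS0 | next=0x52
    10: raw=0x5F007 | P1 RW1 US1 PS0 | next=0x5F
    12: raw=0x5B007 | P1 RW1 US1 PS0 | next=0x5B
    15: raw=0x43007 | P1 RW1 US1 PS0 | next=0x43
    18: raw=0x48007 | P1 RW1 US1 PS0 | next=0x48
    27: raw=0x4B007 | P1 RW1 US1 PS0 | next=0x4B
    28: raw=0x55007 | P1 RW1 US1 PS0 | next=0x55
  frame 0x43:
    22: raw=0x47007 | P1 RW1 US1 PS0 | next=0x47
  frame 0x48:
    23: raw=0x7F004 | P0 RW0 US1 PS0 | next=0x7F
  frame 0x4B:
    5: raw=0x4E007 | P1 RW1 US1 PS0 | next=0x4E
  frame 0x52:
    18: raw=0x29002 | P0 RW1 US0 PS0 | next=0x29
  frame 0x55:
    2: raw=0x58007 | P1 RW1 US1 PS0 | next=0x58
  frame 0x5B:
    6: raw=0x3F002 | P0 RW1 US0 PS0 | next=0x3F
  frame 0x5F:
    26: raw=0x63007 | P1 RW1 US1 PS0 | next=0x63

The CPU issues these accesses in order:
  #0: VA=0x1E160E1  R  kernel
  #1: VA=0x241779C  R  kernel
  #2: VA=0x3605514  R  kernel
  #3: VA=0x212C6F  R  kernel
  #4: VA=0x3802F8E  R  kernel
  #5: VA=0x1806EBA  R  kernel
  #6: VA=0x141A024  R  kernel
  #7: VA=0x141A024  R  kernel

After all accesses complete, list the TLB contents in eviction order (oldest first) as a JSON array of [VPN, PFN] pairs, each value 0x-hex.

Walk each access:
#0 VA=0x1E160E1 (r,kernel):
  L0 @0x3F[15] → 0x43007  P=1,RW=1,US=1,PS=0
  L1 @0x43[22] → 0x47007  P=1,RW=1,US=1,PS=0
  → PA=0x470E1  (2 entries read)
#1 VA=0x241779C (r,kernel):
  L0 @0x3F[18] → 0x48007  P=1,RW=1,US=1,PS=0
  L1 @0x48[23] → 0x7F004  P=0,RW=0,US=1,PS=0
  → PAGE_NOT_PRESENT  (2 entries read)
#2 VA=0x3605514 (r,kernel):
  L0 @0x3F[27] → 0x4B007  P=1,RW=1,US=1,PS=0
  L1 @0x4B[5] → 0x4E007  P=1,RW=1,US=1,PS=0
  → PA=0x4E514  (2 entries read)
#3 VA=0x212C6F (r,kernel):
  L0 @0x3F[1] → 0x52007  P=1,RW=1,US=1,PS=0
  L1 @0x52[18] → 0x29002  P=0,RW=1,US=0,PS=0
  → PAGE_NOT_PRESENT  (2 entries read)
#4 VA=0x3802F8E (r,kernel):
  L0 @0x3F[28] → 0x55007  P=1,RW=1,US=1,PS=0
  L1 @0x55[2] → 0x58007  P=1,RW=1,US=1,PS=0
  → PA=0x58F8E  (2 entries read)
#5 VA=0x1806EBA (r,kernel):
  L0 @0x3F[12] → 0x5B007  P=1,RW=1,US=1,PS=0
  L1 @0x5B[6] → 0x3F002  P=0,RW=1,US=0,PS=0
  → PAGE_NOT_PRESENT  (2 entries read)
#6 VA=0x141A024 (r,kernel):
  L0 @0x3F[10] → 0x5F007  P=1,RW=1,US=1,PS=0
  L1 @0x5F[26] → 0x63007  P=1,RW=1,US=1,PS=0
  → PA=0x63024  (2 entries read)
#7 VA=0x141A024 (r,kernel):
  TLB hit vpn=0x141A → PA=0x63024

TLB: [["0x3605", "0x4E"], ["0x3802", "0x58"], ["0x141A", "0x63"]]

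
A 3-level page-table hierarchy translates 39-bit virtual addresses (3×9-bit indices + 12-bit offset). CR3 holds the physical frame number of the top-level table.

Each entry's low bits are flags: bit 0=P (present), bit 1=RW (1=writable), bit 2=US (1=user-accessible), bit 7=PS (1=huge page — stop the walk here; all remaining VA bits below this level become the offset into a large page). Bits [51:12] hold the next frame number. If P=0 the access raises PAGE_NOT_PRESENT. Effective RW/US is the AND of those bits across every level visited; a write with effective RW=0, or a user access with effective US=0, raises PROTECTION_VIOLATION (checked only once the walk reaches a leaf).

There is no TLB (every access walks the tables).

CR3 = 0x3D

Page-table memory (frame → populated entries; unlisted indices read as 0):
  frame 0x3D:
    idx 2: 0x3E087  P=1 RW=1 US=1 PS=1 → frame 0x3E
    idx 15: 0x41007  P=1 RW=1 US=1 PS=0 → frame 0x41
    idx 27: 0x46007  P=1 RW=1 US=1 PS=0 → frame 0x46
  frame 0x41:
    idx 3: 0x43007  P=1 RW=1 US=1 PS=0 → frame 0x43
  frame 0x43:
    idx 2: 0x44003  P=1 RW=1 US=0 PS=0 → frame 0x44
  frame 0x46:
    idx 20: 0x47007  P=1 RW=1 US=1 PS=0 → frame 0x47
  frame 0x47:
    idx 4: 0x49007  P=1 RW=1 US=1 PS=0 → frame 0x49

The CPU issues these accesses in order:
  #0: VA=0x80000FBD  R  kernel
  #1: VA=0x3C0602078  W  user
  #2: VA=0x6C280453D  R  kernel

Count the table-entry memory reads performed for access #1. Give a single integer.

Per-access translation:
#0 VA=0x80000FBD (r,kernel):
  L0 @0x3D[2] → 0x3E087  P=1,RW=1,US=1,PS=1
  → PA=0x3EFBD (huge @L0)  (1 entries read)
#1 VA=0x3C0602078 (w,user):
  L0 @0x3D[15] → 0x41007  P=1,RW=1,US=1,PS=0
  L1 @0x41[3] → 0x43007  P=1,RW=1,US=1,PS=0
  L2 @0x43[2] → 0x44003  P=1,RW=1,US=0,PS=0
  ✗ PROTECTION_VIOLATION  [3 reads]
#2 VA=0x6C280453D (r,kernel):
  L0 @0x3D[27] → 0x46007  P=1,RW=1,US=1,PS=0
  L1 @0x46[20] → 0x47007  P=1,RW=1,US=1,PS=0
  L2 @0x47[4] → 0x49007  P=1,RW=1,US=1,PS=0
  → PA=0x4953D  (3 entries read)

Entries read for #1: 3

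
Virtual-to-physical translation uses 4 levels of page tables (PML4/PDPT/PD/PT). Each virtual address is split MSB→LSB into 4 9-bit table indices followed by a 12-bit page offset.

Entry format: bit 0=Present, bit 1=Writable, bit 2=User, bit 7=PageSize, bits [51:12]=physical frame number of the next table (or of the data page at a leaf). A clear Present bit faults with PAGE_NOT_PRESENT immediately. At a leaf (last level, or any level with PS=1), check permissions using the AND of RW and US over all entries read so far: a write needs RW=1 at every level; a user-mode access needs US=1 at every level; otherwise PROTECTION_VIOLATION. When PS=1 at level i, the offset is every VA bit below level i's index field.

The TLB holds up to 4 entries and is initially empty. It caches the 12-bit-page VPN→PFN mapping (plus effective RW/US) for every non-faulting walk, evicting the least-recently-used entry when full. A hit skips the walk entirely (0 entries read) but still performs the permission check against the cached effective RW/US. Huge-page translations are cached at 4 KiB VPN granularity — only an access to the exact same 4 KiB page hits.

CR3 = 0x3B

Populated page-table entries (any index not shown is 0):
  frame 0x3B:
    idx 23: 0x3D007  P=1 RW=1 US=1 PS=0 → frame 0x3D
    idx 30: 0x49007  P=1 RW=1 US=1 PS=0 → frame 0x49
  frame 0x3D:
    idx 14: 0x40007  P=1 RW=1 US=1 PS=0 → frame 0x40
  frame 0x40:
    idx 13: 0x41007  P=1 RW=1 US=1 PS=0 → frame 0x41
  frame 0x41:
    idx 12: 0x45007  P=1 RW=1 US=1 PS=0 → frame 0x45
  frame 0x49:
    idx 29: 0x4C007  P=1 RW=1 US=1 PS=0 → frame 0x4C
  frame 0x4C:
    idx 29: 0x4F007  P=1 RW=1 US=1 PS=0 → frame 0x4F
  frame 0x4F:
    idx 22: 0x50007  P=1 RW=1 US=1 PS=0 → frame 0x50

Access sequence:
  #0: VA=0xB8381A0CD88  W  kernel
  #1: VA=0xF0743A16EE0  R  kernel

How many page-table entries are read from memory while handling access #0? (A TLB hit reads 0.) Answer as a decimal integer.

Trace:
#0 VA=0xB8381A0CD88 (w,kernel):
  L0: frame=0x3B idx=23 entry=0x3D007 [P=1 RW=1 US=1 PS=0]
  L1: frame=0x3D idx=14 entry=0x40007 [P=1 RW=1 US=1 PS=0]
  L2: frame=0x40 idx=13 entry=0x41007 [P=1 RW=1 US=1 PS=0]
  L3: frame=0x41 idx=12 entry=0x45007 [P=1 RW=1 US=1 PS=0]
  ✓ 0x45D88  — 4 lookups
#1 VA=0xF0743A16EE0 (r,kernel):
  L0: frame=0x3B idx=30 entry=0x49007 [P=1 RW=1 US=1 PS=0]
  L1: frame=0x49 idx=29 entry=0x4C007 [P=1 RW=1 US=1 PS=0]
  L2: frame=0x4C idx=29 entry=0x4F007 [P=1 RW=1 US=1 PS=0]
  L3: frame=0x4F idx=22 entry=0x50007 [P=1 RW=1 US=1 PS=0]
  ✓ 0x50EE0  — 4 lookups

Entries read for #0: 4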